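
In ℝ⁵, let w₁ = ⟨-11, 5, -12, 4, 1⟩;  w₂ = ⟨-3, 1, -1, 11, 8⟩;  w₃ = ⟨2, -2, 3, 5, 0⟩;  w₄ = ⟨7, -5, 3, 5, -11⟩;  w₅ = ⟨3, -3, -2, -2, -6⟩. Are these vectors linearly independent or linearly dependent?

linearly independent

The matrix [w₁|w₂|w₃|w₄|w₅] has determinant -5104.
A nonzero determinant means the columns are linearly independent.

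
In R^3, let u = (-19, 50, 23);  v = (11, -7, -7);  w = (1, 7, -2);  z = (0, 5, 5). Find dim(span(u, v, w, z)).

3

Apply Gaussian elimination to the matrix whose rows are u, v, w, z.
The echelon form has 3 nonzero rows, so the rank is 3.
(With 4 elements in a 3-dimensional space the rank is at most 3.)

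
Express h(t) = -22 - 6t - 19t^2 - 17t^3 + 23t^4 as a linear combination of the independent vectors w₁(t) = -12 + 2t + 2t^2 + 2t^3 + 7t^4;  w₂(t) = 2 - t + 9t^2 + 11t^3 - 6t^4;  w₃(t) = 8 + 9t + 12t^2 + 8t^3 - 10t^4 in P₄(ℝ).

Identify each element with its coordinate vector in ℝ⁵ via {1, t, …, t^4}.
Write h = α₁w₁ + … + α₃w₃ and equate components.
The system has the unique solution (α₁, α₂, α₃) = (1, -1, -1).

h = w₁ - w₂ - w₃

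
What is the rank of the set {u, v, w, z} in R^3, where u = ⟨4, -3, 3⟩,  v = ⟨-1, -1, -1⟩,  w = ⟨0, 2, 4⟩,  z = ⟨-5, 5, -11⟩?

3

Row-reduce the 4×3 matrix with these as rows.
The echelon form has 3 nonzero rows, so the rank is 3.
(With 4 elements in a 3-dimensional space the rank is at most 3.)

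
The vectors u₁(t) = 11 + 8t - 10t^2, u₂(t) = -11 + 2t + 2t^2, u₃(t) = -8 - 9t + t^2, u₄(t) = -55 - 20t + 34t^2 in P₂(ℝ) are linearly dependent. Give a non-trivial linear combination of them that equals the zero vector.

Pass to coordinate vectors relative to the basis {1, t, t^2}.
Write the vectors as columns of a matrix and find a nonzero vector in its null space.
One solution (up to scaling) is (3, -2, 0, 1).

3u₁ - 2u₂ + u₄ = 0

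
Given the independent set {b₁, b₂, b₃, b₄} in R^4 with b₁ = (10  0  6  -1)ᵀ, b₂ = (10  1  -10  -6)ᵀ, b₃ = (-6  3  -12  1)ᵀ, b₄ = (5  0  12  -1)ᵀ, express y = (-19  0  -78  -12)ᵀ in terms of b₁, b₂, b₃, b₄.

y = -4b₁ + 3b₂ - b₃ - 3b₄

Set up the augmented matrix [b₁ | b₂ | b₃ | b₄ | y] and row-reduce.
The system has the unique solution (a₁, …, a₄) = (-4, 3, -1, -3).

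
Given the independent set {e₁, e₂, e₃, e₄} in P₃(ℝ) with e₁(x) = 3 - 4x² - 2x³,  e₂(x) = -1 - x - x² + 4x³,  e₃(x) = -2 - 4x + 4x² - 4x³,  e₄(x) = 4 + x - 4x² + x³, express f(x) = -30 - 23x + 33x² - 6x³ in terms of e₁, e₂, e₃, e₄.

f = -e₁ + 3e₂ + 4e₃ - 4e₄

Identify each element with its coordinate vector in ℝ⁴ via {1, x, …, x³}.
Write f = a₁e₁ + … + a₄e₄ and equate components.
Row-reducing the augmented matrix gives the unique coefficients (a₁, …, a₄) = (-1, 3, 4, -4).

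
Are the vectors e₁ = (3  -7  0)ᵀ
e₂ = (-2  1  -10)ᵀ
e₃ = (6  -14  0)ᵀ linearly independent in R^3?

One vector is a scalar multiple of another, so the set is dependent.

linearly dependent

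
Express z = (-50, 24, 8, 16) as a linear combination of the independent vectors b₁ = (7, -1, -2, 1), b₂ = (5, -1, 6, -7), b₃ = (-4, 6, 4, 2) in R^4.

Write z = a₁b₁ + … + a₃b₃ and equate components.
Back-substitution yields (a₁, a₂, a₃) = (-4, -2, 3).

z = -4b₁ - 2b₂ + 3b₃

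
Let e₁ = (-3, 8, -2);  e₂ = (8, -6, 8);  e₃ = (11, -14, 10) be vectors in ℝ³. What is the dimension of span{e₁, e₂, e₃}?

dim = 2

Put the 3×3 matrix [e₁|e₂|e₃] into echelon form.
There are 2 pivot columns, so rank = 2.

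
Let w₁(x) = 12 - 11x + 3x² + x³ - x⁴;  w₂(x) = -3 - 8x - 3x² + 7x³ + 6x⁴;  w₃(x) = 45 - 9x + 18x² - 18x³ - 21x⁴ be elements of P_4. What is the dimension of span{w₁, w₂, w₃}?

Pass to coordinate vectors with respect to the basis {1, x, …, x⁴}.
Put the 5×3 matrix [w₁|w₂|w₃] into echelon form.
Reduction leaves 2 leading entries, giving rank 2.

2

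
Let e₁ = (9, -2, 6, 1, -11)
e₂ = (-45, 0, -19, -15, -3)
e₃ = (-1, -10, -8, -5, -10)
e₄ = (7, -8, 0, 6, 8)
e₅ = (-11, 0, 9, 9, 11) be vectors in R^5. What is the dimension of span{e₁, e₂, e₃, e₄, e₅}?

dim = 4

Put the 5×5 matrix [e₁|e₂|e₃|e₄|e₅] into echelon form.
Reduction leaves 4 leading entries, giving rank 4.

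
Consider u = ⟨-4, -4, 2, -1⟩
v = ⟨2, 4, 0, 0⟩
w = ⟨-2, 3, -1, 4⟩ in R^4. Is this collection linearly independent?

Row-reduce the matrix whose columns are u, v, w.
The reduction yields 3 nonzero rows, so the rank is 3.
Since rank = 3 (the number of vectors), the set is linearly independent.

linearly independent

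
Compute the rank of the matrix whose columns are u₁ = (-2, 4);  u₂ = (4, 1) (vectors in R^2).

Form the matrix with u₁, u₂ as columns and reduce.
Exactly 2 pivots survive; hence the rank is 2.

2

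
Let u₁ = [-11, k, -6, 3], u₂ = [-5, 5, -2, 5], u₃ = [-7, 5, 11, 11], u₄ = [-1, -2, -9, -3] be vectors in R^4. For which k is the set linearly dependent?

k = -10

Place the vectors as rows of a 4×4 matrix; dependence ⇔ determinant zero.
Cofactor expansion gives det = -104*k - 1040.
This vanishes exactly when k = -10.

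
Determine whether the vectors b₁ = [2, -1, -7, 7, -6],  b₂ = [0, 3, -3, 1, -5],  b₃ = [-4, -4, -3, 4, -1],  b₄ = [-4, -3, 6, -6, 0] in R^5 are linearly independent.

linearly independent

Place the vectors as rows of a 4×5 matrix and reduce to echelon form.
The reduction yields 4 nonzero rows, so the rank is 4.
Since rank = 4 (the number of vectors), the set is linearly independent.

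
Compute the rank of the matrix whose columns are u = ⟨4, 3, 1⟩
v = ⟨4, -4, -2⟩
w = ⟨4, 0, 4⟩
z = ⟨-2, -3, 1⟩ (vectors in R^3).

rank 3

Row-reduce the 4×3 matrix with these as rows.
There are 3 pivot columns, so rank = 3.
(With 4 elements in a 3-dimensional space the rank is at most 3.)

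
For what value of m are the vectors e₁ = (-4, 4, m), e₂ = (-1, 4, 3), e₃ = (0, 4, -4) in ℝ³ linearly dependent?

m = 24

The vectors are dependent exactly when the determinant of the matrix with rows e₁, e₂, e₃ vanishes.
Cofactor expansion gives det = 96 - 4*m.
This vanishes exactly when m = 24.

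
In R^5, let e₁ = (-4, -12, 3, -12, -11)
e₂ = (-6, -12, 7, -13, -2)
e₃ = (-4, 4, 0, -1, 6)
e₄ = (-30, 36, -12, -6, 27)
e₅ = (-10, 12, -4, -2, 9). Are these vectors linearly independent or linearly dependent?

The matrix [e₁|e₂|e₃|e₄|e₅] has determinant 0.
A zero determinant means the columns are linearly dependent.

linearly dependent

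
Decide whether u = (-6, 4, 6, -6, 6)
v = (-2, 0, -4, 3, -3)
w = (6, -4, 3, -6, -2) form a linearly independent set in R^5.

Place the vectors as rows of a 3×5 matrix and reduce to echelon form.
The reduction yields 3 nonzero rows, so the rank is 3.
Since rank = 3 (the number of vectors), the set is linearly independent.

linearly independent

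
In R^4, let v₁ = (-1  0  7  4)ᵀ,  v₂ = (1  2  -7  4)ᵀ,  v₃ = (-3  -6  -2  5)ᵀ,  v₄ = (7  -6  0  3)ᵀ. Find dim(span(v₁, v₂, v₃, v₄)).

Apply Gaussian elimination to the matrix whose rows are v₁, v₂, v₃, v₄.
Reduction leaves 4 leading entries, giving rank 4.

dim = 4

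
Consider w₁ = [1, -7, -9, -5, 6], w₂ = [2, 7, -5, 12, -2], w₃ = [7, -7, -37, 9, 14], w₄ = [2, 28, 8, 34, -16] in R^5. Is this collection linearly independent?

linearly dependent

Row-reduce the matrix whose columns are w₁, w₂, w₃, w₄.
The reduction yields 2 nonzero rows, so the rank is 2.
Since rank 2 < 4, the set is linearly dependent.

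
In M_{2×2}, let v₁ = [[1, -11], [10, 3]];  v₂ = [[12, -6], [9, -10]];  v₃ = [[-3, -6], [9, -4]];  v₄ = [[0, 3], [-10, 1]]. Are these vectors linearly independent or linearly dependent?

Take coordinates with respect to the standard basis {E₁₁, E₁₂, E₂₁, E₂₂}.
Place the vectors as rows of a 4×4 matrix and reduce to echelon form.
The reduction yields 4 nonzero rows, so the rank is 4.
Since rank = 4 (the number of vectors), the set is linearly independent.

linearly independent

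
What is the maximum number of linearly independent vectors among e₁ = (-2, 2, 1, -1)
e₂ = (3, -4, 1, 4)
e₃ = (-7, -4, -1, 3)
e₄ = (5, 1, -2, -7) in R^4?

4

Put the 4×4 matrix [e₁|e₂|e₃|e₄] into echelon form.
Exactly 4 pivots survive; hence the rank is 4.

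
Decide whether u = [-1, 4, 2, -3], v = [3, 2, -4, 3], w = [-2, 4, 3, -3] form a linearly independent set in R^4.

Row-reduce the matrix whose columns are u, v, w.
The reduction yields 3 nonzero rows, so the rank is 3.
Since rank = 3 (the number of vectors), the set is linearly independent.

linearly independent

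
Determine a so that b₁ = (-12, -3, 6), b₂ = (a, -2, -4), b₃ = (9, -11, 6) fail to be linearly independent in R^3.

a = 37/2

Dependence holds iff the 3×3 matrix [b₁ b₂ b₃] is singular.
The determinant works out to 888 - 48*a.
Solving 888 - 48*a = 0 yields a = 37/2.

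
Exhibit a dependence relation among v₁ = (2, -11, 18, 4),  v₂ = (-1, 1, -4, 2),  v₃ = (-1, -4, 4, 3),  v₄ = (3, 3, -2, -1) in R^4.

v₁ + 2v₂ - 3v₃ - v₄ = 0

Set up α₁v₁ + … + α₄v₄ = 0 and solve the homogeneous system.
The free variable yields coefficients (1, 2, -3, -1) (any nonzero multiple also works).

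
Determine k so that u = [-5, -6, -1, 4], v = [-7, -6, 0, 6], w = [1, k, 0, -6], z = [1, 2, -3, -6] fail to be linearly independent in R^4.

The vectors are dependent exactly when the determinant of the matrix with rows u, v, w, z vanishes.
Cofactor expansion gives det = 252 - 30*k.
Solving 252 - 30*k = 0 yields k = 42/5.

k = 42/5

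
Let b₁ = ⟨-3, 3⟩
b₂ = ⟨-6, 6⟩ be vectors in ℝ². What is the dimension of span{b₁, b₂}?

1

Put the 2×2 matrix [b₁|b₂] into echelon form.
There is 1 pivot column, so rank = 1.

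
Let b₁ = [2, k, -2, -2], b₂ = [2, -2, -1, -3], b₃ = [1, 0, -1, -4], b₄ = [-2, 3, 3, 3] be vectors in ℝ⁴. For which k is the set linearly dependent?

The set is linearly dependent precisely when det[b₁; b₂; b₃; b₄] = 0.
Expanding, det = -10*k - 30.
Setting this to zero gives k = -3.

k = -3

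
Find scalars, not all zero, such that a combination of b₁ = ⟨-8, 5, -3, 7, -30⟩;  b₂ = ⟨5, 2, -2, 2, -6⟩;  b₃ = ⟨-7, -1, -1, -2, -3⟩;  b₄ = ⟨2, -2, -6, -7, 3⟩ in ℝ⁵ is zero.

b₁ - 3b₂ - 3b₃ + b₄ = 0

Write the vectors as columns of a matrix and find a nonzero vector in its null space.
A generator of the null space is (1, -3, -3, 1).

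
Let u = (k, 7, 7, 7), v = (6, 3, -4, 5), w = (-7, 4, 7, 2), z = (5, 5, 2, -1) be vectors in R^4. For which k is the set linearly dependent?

Place the vectors as rows of a 4×4 matrix; dependence ⇔ determinant zero.
The determinant works out to -224*k - 1624.
Setting this to zero gives k = -29/4.

k = -29/4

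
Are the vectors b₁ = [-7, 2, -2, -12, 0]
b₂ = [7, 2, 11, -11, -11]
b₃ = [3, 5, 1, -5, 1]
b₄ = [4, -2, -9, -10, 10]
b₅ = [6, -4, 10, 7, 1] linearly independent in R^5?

Row-reduce the matrix whose columns are b₁, b₂, b₃, b₄, b₅.
The reduction yields 5 nonzero rows, so the rank is 5.
Since rank = 5 (the number of vectors), the set is linearly independent.

linearly independent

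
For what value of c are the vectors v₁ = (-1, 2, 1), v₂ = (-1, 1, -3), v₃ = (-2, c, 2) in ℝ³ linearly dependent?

c = 4

The vectors are dependent exactly when the determinant of the matrix with rows v₁, v₂, v₃ vanishes.
Expanding, det = 16 - 4*c.
Solving 16 - 4*c = 0 yields c = 4.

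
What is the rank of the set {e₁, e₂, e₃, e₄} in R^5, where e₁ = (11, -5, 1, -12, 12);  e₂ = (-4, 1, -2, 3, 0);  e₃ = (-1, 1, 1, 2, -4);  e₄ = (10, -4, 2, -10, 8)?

Row-reduce the 4×5 matrix with these as rows.
There are 2 pivot columns, so rank = 2.

2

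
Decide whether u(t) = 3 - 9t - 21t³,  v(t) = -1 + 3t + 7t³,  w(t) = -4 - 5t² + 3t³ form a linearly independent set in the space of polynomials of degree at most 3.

Take coordinates with respect to the standard basis {1, t, …, t³}.
One vector is a scalar multiple of another, so the set is dependent.

linearly dependent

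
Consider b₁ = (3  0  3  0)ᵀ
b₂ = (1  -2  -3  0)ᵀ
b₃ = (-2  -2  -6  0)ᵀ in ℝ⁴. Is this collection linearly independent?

Place the vectors as rows of a 3×4 matrix and reduce to echelon form.
The reduction yields 2 nonzero rows, so the rank is 2.
Since rank 2 < 3, the set is linearly dependent.
Indeed b₁ - b₂ + b₃ = 0.

linearly dependent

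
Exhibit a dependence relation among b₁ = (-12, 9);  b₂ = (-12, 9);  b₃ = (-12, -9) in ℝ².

b₁ - b₂ = 0

Set up α₁b₁ + … + α₃b₃ = 0 and solve the homogeneous system.
A generator of the null space is (1, -1, 0).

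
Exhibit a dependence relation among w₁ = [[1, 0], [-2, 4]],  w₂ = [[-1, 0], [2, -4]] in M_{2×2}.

Take coordinates with respect to {E₁₁, E₁₂, E₂₁, E₂₂}.
Row-reduce the matrix with w₁, w₂ as columns; the null space gives the coefficients.
The free variable yields coefficients (1, 1) (any nonzero multiple also works).

w₁ + w₂ = 0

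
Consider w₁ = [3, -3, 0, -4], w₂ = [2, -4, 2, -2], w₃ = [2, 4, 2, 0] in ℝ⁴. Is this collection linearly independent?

Place the vectors as rows of a 3×4 matrix and reduce to echelon form.
The reduction yields 3 nonzero rows, so the rank is 3.
Since rank = 3 (the number of vectors), the set is linearly independent.

linearly independent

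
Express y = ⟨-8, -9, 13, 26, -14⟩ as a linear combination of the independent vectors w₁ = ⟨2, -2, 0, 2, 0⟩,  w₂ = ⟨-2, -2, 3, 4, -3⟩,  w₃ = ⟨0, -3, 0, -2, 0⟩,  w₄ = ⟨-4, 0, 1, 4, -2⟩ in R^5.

Solve the system with w₁, w₂, w₃, w₄ as columns and y as the right-hand side.
Back-substitution yields (c₁, …, c₄) = (2, 4, -1, 1).

y = 2w₁ + 4w₂ - w₃ + w₄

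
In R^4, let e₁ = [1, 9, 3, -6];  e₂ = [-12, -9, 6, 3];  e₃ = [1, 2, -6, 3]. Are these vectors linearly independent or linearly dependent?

Place the vectors as rows of a 3×4 matrix and reduce to echelon form.
The reduction yields 3 nonzero rows, so the rank is 3.
Since rank = 3 (the number of vectors), the set is linearly independent.

linearly independent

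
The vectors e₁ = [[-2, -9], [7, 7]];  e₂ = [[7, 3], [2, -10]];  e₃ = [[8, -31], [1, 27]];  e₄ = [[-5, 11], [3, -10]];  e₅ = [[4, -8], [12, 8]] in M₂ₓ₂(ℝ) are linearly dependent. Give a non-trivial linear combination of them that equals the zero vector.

Write each element as a vector in ℝ⁴ using {E₁₁, E₁₂, E₂₁, E₂₂}.
Solve the homogeneous system with e₁, e₂, e₃, e₄, e₅ as columns by row-reducing the coefficient matrix.
A generator of the null space is (1, 0, -1, -2, 0).

e₁ - e₃ - 2e₄ = 0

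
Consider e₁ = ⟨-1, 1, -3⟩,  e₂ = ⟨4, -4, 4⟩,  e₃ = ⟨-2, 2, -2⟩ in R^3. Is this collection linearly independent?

linearly dependent

One vector is a scalar multiple of another, so the set is dependent.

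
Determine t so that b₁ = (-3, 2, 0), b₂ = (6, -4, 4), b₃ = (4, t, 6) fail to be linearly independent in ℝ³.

t = -8/3

Dependence holds iff the 3×3 matrix [b₁ b₂ b₃] is singular.
Cofactor expansion gives det = 12*t + 32.
This vanishes exactly when t = -8/3.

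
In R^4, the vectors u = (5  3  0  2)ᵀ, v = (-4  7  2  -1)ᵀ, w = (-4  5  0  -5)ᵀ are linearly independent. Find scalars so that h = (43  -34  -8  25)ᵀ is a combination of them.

h = 3u - 4v - 3w

Set up the augmented matrix [u | v | w | h] and row-reduce.
Back-substitution yields (c₁, c₂, c₃) = (3, -4, -3).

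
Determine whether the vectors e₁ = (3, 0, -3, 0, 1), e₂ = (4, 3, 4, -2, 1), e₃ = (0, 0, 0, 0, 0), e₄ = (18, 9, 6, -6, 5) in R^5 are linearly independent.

One of the vectors is the zero vector, so the set is linearly dependent.

linearly dependent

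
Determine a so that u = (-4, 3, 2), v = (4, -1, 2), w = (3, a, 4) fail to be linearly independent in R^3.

a = 1/2

The set is linearly dependent precisely when det[u; v; w] = 0.
Cofactor expansion gives det = 16*a - 8.
Solving 16*a - 8 = 0 yields a = 1/2.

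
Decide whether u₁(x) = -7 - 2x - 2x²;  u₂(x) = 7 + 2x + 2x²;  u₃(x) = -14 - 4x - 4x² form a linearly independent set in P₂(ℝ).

linearly dependent

Write each element as a coordinate vector in ℝ³ using {1, x, x²}.
Form the 3×3 matrix with these as columns; its determinant is 0.
A zero determinant means the columns are linearly dependent.
Indeed u₁ + u₂ = 0.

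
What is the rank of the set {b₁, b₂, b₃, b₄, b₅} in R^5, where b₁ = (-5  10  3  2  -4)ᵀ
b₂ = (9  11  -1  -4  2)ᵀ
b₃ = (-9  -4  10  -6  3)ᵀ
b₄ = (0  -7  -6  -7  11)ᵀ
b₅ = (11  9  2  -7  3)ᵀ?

5

Row-reduce the 5×5 matrix with these as rows.
Reduction leaves 5 leading entries, giving rank 5.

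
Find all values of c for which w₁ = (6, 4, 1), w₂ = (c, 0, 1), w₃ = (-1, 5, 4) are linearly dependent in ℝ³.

c = -34/11

Dependence holds iff the 3×3 matrix [w₁ w₂ w₃] is singular.
Cofactor expansion gives det = -11*c - 34.
This vanishes exactly when c = -34/11.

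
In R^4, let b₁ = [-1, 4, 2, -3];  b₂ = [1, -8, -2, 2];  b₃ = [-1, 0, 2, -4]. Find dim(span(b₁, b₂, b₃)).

2

Put the 4×3 matrix [b₁|b₂|b₃] into echelon form.
There are 2 pivot columns, so rank = 2.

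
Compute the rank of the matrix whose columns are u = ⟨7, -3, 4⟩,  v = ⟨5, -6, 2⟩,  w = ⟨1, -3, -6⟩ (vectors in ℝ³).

Form the matrix with u, v, w as columns and reduce.
There are 3 pivot columns, so rank = 3.

3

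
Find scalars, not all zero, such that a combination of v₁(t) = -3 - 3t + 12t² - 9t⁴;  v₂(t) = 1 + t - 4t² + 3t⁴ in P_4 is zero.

v₁ + 3v₂ = 0

Pass to coordinate vectors relative to the basis {1, t, …, t⁴}.
Solve the homogeneous system with v₁, v₂ as columns by row-reducing the coefficient matrix.
One solution (up to scaling) is (1, 3).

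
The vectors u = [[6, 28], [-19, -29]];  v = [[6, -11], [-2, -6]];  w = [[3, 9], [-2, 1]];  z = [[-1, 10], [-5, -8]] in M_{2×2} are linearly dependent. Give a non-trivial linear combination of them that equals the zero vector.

Pass to coordinate vectors relative to the basis {E₁₁, E₁₂, E₂₁, E₂₂}.
Write the vectors as columns of a matrix and find a nonzero vector in its null space.
One solution (up to scaling) is (1, -1, -1, -3).

u - v - w - 3z = 0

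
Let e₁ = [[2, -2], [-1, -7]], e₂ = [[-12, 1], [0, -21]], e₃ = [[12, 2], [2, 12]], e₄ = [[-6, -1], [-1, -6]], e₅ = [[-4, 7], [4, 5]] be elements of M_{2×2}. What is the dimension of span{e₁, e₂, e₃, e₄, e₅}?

dim = 3

Use coordinates relative to {E₁₁, E₁₂, E₂₁, E₂₂}.
Row-reduce the 5×4 matrix with these as rows.
Exactly 3 pivots survive; hence the rank is 3.
(With 5 elements in a 4-dimensional space the rank is at most 4.)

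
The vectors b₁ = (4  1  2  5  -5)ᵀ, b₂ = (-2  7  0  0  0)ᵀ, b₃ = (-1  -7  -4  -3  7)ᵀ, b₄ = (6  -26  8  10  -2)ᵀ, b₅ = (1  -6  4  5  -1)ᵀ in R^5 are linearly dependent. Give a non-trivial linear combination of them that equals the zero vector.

Solve the homogeneous system with b₁, b₂, b₃, b₄, b₅ as columns by row-reducing the coefficient matrix.
A generator of the null space is (0, 2, 0, 1, -2).

2b₂ + b₄ - 2b₅ = 0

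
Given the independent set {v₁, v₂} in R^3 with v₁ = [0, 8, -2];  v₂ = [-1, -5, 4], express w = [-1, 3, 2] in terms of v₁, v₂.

Since v₁, v₂ are independent, the coefficients expressing w are uniquely determined by a linear system.
Row-reducing the augmented matrix gives the unique coefficients (α₁, α₂) = (1, 1).

w = v₁ + v₂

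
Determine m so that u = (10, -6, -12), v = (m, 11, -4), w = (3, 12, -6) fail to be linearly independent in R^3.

m = 8/5

Dependence holds iff the 3×3 matrix [u v w] is singular.
Cofactor expansion gives det = 288 - 180*m.
Solving 288 - 180*m = 0 yields m = 8/5.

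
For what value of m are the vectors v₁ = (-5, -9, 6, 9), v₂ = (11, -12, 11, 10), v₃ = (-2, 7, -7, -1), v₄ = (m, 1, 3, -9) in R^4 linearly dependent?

Place the vectors as rows of a 4×4 matrix; dependence ⇔ determinant zero.
Expanding, det = 120*m - 1480.
This vanishes exactly when m = 37/3.

m = 37/3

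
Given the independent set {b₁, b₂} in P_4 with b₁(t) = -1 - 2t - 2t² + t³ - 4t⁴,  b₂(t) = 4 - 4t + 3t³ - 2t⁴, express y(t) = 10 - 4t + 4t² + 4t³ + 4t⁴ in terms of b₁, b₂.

Take coordinate vectors relative to {1, t, …, t⁴}.
Since b₁, b₂ are independent, the coefficients expressing y are uniquely determined by a linear system.
Back-substitution yields (a₁, a₂) = (-2, 2).

y = -2b₁ + 2b₂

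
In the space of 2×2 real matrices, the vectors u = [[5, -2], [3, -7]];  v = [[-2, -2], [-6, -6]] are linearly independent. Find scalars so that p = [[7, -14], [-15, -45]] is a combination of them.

Identify each element with its coordinate vector in ℝ⁴ via {E₁₁, E₁₂, E₂₁, E₂₂}.
Write p = α₁u + α₂v and equate components.
Row-reducing the augmented matrix gives the unique coefficients (α₁, α₂) = (3, 4).

p = 3u + 4v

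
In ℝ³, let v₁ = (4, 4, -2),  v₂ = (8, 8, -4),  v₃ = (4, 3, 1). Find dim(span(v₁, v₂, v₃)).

2

Put the 3×3 matrix [v₁|v₂|v₃] into echelon form.
There are 2 pivot columns, so rank = 2.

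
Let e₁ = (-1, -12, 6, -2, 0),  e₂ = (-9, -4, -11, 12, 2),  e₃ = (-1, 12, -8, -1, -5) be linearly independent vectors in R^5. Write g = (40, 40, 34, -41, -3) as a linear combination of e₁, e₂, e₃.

g = -3e₁ - 4e₂ - e₃

Solve the system with e₁, e₂, e₃ as columns and g as the right-hand side.
The system has the unique solution (α₁, α₂, α₃) = (-3, -4, -1).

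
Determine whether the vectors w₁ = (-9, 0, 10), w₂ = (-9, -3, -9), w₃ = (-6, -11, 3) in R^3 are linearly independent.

Place the vectors as rows of a 3×3 matrix and reduce to echelon form.
The reduction yields 3 nonzero rows, so the rank is 3.
Since rank = 3 (the number of vectors), the set is linearly independent.

linearly independent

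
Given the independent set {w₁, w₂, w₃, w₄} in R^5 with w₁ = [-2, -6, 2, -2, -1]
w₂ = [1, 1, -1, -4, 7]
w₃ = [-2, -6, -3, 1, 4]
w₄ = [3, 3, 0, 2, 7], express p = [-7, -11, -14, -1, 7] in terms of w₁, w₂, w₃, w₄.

Write p = c₁w₁ + … + c₄w₄ and equate components.
The system has the unique solution (c₁, …, c₄) = (-2, 1, 3, -2).

p = -2w₁ + w₂ + 3w₃ - 2w₄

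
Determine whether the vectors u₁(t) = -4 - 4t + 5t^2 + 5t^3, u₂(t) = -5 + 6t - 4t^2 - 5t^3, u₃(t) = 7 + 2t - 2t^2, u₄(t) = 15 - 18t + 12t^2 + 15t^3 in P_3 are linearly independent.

Write each element as a coordinate vector in ℝ⁴ using {1, t, …, t^3}.
One vector is a scalar multiple of another, so the set is dependent.

linearly dependent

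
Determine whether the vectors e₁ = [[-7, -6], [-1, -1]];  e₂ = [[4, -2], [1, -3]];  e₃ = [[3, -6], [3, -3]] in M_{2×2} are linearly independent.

linearly independent

Take coordinates with respect to the standard basis {E₁₁, E₁₂, E₂₁, E₂₂}.
Place the vectors as rows of a 3×4 matrix and reduce to echelon form.
The reduction yields 3 nonzero rows, so the rank is 3.
Since rank = 3 (the number of vectors), the set is linearly independent.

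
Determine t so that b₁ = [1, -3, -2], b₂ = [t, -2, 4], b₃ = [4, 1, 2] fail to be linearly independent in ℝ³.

The set is linearly dependent precisely when det[b₁; b₂; b₃] = 0.
The determinant works out to 4*t - 72.
Solving 4*t - 72 = 0 yields t = 18.

t = 18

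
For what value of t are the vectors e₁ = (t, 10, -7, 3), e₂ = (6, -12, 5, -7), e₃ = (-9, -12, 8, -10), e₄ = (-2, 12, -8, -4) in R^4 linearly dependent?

t = 33/7

Place the vectors as rows of a 4×4 matrix; dependence ⇔ determinant zero.
Expanding, det = 504*t - 2376.
Solving 504*t - 2376 = 0 yields t = 33/7.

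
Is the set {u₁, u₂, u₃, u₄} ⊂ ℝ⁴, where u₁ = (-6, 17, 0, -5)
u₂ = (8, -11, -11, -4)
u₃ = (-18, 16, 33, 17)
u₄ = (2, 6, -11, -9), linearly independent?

The matrix [u₁|u₂|u₃|u₄] has determinant 0.
A zero determinant means the columns are linearly dependent.
Indeed u₁ + 3u₂ + u₃ = 0.

linearly dependent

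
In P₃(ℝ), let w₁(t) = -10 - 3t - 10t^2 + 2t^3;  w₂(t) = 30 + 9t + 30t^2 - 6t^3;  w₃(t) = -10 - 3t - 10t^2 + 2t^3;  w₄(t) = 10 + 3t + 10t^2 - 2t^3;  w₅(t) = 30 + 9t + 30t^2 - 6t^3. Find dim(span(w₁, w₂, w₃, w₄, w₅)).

Pass to coordinate vectors with respect to the basis {1, t, …, t^3}.
Put the 4×5 matrix [w₁|w₂|w₃|w₄|w₅] into echelon form.
Reduction leaves 1 leading entry, giving rank 1.
(With 5 elements in a 4-dimensional space the rank is at most 4.)

dim = 1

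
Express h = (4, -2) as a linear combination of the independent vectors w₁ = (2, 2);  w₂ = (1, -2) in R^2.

h = w₁ + 2w₂

Write h = c₁w₁ + c₂w₂ and equate components.
Back-substitution yields (c₁, c₂) = (1, 2).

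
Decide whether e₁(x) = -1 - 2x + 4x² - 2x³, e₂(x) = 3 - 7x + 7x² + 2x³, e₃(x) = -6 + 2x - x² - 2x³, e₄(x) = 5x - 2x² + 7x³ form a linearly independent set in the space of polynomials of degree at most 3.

linearly independent

Write each element as a coordinate vector in ℝ⁴ using {1, x, …, x³}.
Place the vectors as rows of a 4×4 matrix and reduce to echelon form.
The reduction yields 4 nonzero rows, so the rank is 4.
Since rank = 4 (the number of vectors), the set is linearly independent.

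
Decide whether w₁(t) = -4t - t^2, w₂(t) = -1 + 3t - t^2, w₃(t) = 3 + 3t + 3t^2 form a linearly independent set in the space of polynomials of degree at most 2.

Write each element as a coordinate vector in ℝ³ using {1, t, t^2}.
Row-reduce the matrix whose columns are w₁, w₂, w₃.
The reduction yields 3 nonzero rows, so the rank is 3.
Since rank = 3 (the number of vectors), the set is linearly independent.

linearly independent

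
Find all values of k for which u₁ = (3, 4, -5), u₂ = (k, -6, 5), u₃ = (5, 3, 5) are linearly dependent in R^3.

k = -37/7

Place the vectors as rows of a 3×3 matrix; dependence ⇔ determinant zero.
Expanding, det = -35*k - 185.
This vanishes exactly when k = -37/7.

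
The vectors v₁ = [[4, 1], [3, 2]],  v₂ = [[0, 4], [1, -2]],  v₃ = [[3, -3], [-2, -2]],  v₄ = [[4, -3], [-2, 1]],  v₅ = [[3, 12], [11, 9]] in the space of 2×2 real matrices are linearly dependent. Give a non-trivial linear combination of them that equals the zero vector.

2v₁ + v₂ - 3v₃ + v₄ - v₅ = 0

Write each element as a vector in ℝ⁴ using {E₁₁, E₁₂, E₂₁, E₂₂}.
Row-reduce the matrix with v₁, v₂, v₃, v₄, v₅ as columns; the null space gives the coefficients.
One solution (up to scaling) is (2, 1, -3, 1, -1).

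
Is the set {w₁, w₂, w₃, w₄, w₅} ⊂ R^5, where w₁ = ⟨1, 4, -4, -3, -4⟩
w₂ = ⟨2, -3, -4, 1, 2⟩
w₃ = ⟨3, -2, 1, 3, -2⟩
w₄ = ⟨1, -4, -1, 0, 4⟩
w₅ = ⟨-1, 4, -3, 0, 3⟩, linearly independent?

The matrix [w₁|w₂|w₃|w₄|w₅] has determinant 1143.
A nonzero determinant means the columns are linearly independent.

linearly independent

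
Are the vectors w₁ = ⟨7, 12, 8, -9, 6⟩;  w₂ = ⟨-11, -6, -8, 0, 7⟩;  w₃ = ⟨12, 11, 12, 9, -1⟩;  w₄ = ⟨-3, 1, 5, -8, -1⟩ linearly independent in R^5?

linearly independent

Place the vectors as rows of a 4×5 matrix and reduce to echelon form.
The reduction yields 4 nonzero rows, so the rank is 4.
Since rank = 4 (the number of vectors), the set is linearly independent.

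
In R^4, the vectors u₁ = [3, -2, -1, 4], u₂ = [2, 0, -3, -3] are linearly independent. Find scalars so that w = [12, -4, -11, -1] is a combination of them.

Write w = α₁u₁ + α₂u₂ and equate components.
Row-reducing the augmented matrix gives the unique coefficients (α₁, α₂) = (2, 3).

w = 2u₁ + 3u₂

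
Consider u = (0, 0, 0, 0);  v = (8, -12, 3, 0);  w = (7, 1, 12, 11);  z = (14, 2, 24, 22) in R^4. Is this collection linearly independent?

One of the vectors is the zero vector, so the set is linearly dependent.

linearly dependent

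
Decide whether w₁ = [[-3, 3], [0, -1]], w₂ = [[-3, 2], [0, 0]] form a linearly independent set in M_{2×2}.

Write each element as a coordinate vector in ℝ⁴ using {E₁₁, E₁₂, E₂₁, E₂₂}.
Place the vectors as rows of a 2×4 matrix and reduce to echelon form.
The reduction yields 2 nonzero rows, so the rank is 2.
Since rank = 2 (the number of vectors), the set is linearly independent.

linearly independent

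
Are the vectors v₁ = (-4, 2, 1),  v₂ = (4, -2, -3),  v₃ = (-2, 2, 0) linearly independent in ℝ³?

linearly independent

Row-reduce the matrix whose columns are v₁, v₂, v₃.
The reduction yields 3 nonzero rows, so the rank is 3.
Since rank = 3 (the number of vectors), the set is linearly independent.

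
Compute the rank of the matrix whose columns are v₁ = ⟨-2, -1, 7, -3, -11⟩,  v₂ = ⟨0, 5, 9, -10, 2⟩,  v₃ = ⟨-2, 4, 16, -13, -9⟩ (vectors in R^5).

Form the matrix with v₁, v₂, v₃ as columns and reduce.
Exactly 2 pivots survive; hence the rank is 2.

rank 2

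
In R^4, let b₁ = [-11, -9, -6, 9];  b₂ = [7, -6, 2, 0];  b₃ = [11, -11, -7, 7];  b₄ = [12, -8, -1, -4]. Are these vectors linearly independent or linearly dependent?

Row-reduce the matrix whose columns are b₁, b₂, b₃, b₄.
The reduction yields 4 nonzero rows, so the rank is 4.
Since rank = 4 (the number of vectors), the set is linearly independent.

linearly independent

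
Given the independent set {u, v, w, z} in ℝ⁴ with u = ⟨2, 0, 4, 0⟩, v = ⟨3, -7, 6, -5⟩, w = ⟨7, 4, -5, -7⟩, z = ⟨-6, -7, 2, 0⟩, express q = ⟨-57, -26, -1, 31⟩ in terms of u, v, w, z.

Since u, v, w, z are independent, the coefficients expressing q are uniquely determined by a linear system.
Row-reducing the augmented matrix gives the unique coefficients (α₁, …, α₄) = (-3, -2, -3, 4).

q = -3u - 2v - 3w + 4z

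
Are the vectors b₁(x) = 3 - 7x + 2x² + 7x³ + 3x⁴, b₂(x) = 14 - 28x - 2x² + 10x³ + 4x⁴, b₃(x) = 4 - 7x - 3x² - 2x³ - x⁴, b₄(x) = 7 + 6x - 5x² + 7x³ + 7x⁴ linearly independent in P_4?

linearly dependent

Take coordinates with respect to the standard basis {1, x, …, x⁴}.
Row-reduce the matrix whose columns are b₁, b₂, b₃, b₄.
The reduction yields 3 nonzero rows, so the rank is 3.
Since rank 3 < 4, the set is linearly dependent.
Indeed 2b₁ - b₂ + 2b₃ = 0.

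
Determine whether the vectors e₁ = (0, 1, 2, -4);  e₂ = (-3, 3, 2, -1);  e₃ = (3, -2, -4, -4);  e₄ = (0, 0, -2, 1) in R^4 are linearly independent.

linearly independent

The matrix [e₁|e₂|e₃|e₄] has determinant -18.
A nonzero determinant means the columns are linearly independent.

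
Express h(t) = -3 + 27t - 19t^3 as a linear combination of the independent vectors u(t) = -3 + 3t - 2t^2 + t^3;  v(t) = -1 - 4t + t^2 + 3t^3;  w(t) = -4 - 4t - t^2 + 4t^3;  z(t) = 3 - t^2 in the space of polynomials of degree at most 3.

Take coordinate vectors relative to {1, t, …, t^3}.
Since u, v, w, z are independent, the coefficients expressing h are uniquely determined by a linear system.
The system has the unique solution (c₁, …, c₄) = (1, -4, -2, -4).

h = u - 4v - 2w - 4z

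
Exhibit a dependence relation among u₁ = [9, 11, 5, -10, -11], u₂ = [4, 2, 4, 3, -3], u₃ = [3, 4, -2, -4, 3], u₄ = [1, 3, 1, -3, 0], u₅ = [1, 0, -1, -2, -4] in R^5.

u₁ - u₂ - 3u₄ - 2u₅ = 0

Write the vectors as columns of a matrix and find a nonzero vector in its null space.
One solution (up to scaling) is (1, -1, 0, -3, -2).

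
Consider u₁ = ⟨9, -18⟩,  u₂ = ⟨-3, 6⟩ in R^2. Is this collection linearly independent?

Form the 2×2 matrix with these as columns; its determinant is 0.
A zero determinant means the columns are linearly dependent.

linearly dependent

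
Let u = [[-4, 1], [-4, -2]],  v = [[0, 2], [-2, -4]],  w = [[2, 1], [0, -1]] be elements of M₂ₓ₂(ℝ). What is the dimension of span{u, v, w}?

Use coordinates relative to {E₁₁, E₁₂, E₂₁, E₂₂}.
Row-reduce the 3×4 matrix with these as rows.
Exactly 3 pivots survive; hence the rank is 3.

dim = 3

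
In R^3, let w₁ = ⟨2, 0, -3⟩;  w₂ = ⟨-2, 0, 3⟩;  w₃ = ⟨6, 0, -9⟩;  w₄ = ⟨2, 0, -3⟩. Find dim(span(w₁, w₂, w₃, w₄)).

Form the matrix with w₁, w₂, w₃, w₄ as columns and reduce.
There is 1 pivot column, so rank = 1.
(With 4 elements in a 3-dimensional space the rank is at most 3.)

1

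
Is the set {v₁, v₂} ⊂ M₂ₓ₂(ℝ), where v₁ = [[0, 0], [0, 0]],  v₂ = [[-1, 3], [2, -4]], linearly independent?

linearly dependent

Write each element as a coordinate vector in ℝ⁴ using {E₁₁, E₁₂, E₂₁, E₂₂}.
One of the vectors is the zero vector, so the set is linearly dependent.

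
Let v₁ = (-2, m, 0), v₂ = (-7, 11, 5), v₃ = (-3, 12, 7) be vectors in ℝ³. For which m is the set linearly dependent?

Dependence holds iff the 3×3 matrix [v₁ v₂ v₃] is singular.
Cofactor expansion gives det = 34*m - 34.
Setting this to zero gives m = 1.

m = 1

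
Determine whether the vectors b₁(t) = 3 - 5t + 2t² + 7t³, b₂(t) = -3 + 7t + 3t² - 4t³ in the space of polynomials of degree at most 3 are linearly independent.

Write each element as a coordinate vector in ℝ⁴ using {1, t, …, t³}.
Place the vectors as rows of a 2×4 matrix and reduce to echelon form.
The reduction yields 2 nonzero rows, so the rank is 2.
Since rank = 2 (the number of vectors), the set is linearly independent.

linearly independent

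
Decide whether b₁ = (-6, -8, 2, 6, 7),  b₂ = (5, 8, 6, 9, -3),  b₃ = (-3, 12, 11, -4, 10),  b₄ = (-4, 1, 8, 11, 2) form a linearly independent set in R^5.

linearly independent

Row-reduce the matrix whose columns are b₁, b₂, b₃, b₄.
The reduction yields 4 nonzero rows, so the rank is 4.
Since rank = 4 (the number of vectors), the set is linearly independent.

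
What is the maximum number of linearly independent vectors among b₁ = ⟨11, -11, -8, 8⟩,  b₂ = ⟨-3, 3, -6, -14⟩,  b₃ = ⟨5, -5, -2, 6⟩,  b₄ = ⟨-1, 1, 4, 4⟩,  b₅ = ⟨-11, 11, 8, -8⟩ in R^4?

Row-reduce the 5×4 matrix with these as rows.
There are 2 pivot columns, so rank = 2.
(With 5 elements in a 4-dimensional space the rank is at most 4.)

2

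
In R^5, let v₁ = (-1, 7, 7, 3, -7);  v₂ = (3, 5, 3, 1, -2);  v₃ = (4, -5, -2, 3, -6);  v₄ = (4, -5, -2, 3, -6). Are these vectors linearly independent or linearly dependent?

Two of the vectors are equal, giving an immediate dependence.

linearly dependent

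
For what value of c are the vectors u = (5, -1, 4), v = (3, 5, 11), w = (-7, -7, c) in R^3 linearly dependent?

c = -37/2

The set is linearly dependent precisely when det[u; v; w] = 0.
The determinant works out to 28*c + 518.
Solving 28*c + 518 = 0 yields c = -37/2.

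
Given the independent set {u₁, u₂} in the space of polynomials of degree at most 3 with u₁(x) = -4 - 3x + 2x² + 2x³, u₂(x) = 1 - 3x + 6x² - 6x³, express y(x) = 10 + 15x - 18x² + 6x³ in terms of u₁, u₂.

Take coordinate vectors relative to {1, x, …, x³}.
Write y = c₁u₁ + c₂u₂ and equate components.
Back-substitution yields (c₁, c₂) = (-3, -2).

y = -3u₁ - 2u₂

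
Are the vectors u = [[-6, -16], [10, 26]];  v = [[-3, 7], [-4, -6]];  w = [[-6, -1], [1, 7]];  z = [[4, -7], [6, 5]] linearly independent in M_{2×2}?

linearly dependent

Write each element as a coordinate vector in ℝ⁴ using {E₁₁, E₁₂, E₂₁, E₂₂}.
Form the 4×4 matrix with these as columns; its determinant is 0.
A zero determinant means the columns are linearly dependent.
Indeed u + 2v - 2w = 0.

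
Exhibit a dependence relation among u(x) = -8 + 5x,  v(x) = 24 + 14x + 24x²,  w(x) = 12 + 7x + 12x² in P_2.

Pass to coordinate vectors relative to the basis {1, x, x²}.
Write the vectors as columns of a matrix and find a nonzero vector in its null space.
One solution (up to scaling) is (0, 1, -2).

v - 2w = 0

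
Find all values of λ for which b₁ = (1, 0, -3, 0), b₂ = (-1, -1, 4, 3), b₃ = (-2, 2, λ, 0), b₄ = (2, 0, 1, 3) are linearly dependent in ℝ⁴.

λ = 18

Place the vectors as rows of a 4×4 matrix; dependence ⇔ determinant zero.
Expanding, det = 54 - 3*λ.
Solving 54 - 3*λ = 0 yields λ = 18.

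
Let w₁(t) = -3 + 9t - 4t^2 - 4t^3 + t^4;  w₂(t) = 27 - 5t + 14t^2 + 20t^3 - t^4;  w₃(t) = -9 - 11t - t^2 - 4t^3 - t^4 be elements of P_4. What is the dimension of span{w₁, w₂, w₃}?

Use coordinates relative to {1, t, …, t^4}.
Apply Gaussian elimination to the matrix whose rows are w₁, w₂, w₃.
There are 2 pivot columns, so rank = 2.

dim = 2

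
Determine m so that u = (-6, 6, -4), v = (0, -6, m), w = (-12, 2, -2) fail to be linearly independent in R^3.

The vectors are dependent exactly when the determinant of the matrix with rows u, v, w vanishes.
Expanding, det = 216 - 60*m.
Setting this to zero gives m = 18/5.

m = 18/5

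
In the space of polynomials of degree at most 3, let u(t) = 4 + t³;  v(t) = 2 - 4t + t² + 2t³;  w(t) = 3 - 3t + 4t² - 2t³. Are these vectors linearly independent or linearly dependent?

linearly independent

Take coordinates with respect to the standard basis {1, t, …, t³}.
Place the vectors as rows of a 3×4 matrix and reduce to echelon form.
The reduction yields 3 nonzero rows, so the rank is 3.
Since rank = 3 (the number of vectors), the set is linearly independent.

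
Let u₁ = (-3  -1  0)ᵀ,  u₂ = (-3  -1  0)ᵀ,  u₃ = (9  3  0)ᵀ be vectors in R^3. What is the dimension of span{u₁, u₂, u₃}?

Form the matrix with u₁, u₂, u₃ as columns and reduce.
Exactly 1 pivot survives; hence the rank is 1.

1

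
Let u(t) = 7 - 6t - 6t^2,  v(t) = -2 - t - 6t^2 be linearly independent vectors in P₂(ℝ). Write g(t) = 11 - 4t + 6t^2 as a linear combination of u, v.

g = u - 2v

Take coordinate vectors relative to {1, t, t^2}.
Write g = α₁u + α₂v and equate components.
Row-reducing the augmented matrix gives the unique coefficients (α₁, α₂) = (1, -2).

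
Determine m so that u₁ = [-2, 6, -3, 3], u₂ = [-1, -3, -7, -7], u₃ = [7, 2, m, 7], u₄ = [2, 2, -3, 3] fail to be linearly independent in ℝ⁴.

Dependence holds iff the 4×4 matrix [u₁ u₂ u₃ u₄] is singular.
Expanding, det = -64*m - 392.
This vanishes exactly when m = -49/8.

m = -49/8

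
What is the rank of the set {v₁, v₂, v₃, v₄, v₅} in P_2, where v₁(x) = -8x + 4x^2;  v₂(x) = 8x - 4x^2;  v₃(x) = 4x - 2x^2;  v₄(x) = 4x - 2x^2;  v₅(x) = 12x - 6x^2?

rank 1

Pass to coordinate vectors with respect to the basis {1, x, x^2}.
Apply Gaussian elimination to the matrix whose rows are v₁, v₂, v₃, v₄, v₅.
There is 1 pivot column, so rank = 1.
(With 5 elements in a 3-dimensional space the rank is at most 3.)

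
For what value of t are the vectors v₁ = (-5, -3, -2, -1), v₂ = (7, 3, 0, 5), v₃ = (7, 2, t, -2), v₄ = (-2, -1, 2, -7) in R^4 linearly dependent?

t = 14/9

The vectors are dependent exactly when the determinant of the matrix with rows v₁, v₂, v₃, v₄ vanishes.
Expanding, det = 56 - 36*t.
This vanishes exactly when t = 14/9.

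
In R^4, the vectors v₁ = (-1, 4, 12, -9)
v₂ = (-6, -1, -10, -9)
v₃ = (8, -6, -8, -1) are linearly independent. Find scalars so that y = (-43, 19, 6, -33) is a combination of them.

y = v₁ + 3v₂ - 3v₃

Solve the system with v₁, v₂, v₃ as columns and y as the right-hand side.
Row-reducing the augmented matrix gives the unique coefficients (a₁, a₂, a₃) = (1, 3, -3).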